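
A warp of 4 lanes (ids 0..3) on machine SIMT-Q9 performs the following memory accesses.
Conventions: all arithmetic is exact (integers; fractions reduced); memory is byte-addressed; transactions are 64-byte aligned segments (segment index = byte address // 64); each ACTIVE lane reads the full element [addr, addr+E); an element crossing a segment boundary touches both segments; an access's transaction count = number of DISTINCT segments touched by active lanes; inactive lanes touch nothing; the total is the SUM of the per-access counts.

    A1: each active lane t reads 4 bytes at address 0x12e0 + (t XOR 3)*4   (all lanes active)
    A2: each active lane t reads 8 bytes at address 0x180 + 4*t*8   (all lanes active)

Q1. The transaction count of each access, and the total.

A1: 1 transaction
A2: 2 transactions

Answer: 1,2; total 3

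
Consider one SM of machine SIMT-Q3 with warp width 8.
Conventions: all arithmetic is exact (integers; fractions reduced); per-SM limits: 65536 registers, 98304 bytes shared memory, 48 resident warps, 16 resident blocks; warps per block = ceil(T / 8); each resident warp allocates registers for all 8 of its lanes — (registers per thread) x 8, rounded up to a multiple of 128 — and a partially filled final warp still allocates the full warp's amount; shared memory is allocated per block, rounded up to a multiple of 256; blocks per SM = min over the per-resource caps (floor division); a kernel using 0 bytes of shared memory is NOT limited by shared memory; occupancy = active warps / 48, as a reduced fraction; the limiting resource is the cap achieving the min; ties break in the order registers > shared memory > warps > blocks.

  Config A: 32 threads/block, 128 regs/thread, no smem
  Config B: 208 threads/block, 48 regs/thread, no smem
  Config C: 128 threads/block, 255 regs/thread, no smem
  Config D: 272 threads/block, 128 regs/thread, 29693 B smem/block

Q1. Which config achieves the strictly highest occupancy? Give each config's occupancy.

occupancies: A 1, B 13/24, C 2/3, D 17/24

Answer: A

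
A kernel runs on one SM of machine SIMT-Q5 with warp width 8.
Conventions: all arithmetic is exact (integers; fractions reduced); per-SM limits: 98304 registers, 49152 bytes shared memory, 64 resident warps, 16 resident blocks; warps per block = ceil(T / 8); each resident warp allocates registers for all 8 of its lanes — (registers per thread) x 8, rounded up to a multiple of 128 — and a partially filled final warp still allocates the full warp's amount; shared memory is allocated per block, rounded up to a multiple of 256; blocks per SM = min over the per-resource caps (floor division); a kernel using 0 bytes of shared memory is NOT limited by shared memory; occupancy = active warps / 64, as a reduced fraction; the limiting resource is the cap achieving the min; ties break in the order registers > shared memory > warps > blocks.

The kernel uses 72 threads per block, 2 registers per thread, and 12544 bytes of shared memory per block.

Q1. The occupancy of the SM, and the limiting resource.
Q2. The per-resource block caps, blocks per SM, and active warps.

Answer: occupancy 27/64, limited by shared memory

registers: 85 blocks
shared memory: 3 blocks
warps: 7 blocks
blocks: 16 blocks

Answer: 3 blocks, 27 active warps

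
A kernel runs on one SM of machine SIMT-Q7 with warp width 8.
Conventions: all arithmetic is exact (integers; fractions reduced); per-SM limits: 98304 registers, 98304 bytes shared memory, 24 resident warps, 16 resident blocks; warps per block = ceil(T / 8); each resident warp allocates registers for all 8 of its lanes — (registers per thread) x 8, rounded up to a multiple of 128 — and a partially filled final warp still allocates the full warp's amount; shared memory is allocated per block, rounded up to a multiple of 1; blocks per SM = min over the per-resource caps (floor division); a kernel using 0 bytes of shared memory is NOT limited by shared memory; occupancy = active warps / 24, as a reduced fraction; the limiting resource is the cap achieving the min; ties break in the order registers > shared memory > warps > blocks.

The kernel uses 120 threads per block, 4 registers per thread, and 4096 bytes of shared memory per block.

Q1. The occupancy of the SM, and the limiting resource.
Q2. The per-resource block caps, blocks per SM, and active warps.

Answer: occupancy 5/8, limited by warps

registers: 51 blocks
shared memory: 24 blocks
warps: 1 block
blocks: 16 blocks

Answer: 1 block, 15 active warps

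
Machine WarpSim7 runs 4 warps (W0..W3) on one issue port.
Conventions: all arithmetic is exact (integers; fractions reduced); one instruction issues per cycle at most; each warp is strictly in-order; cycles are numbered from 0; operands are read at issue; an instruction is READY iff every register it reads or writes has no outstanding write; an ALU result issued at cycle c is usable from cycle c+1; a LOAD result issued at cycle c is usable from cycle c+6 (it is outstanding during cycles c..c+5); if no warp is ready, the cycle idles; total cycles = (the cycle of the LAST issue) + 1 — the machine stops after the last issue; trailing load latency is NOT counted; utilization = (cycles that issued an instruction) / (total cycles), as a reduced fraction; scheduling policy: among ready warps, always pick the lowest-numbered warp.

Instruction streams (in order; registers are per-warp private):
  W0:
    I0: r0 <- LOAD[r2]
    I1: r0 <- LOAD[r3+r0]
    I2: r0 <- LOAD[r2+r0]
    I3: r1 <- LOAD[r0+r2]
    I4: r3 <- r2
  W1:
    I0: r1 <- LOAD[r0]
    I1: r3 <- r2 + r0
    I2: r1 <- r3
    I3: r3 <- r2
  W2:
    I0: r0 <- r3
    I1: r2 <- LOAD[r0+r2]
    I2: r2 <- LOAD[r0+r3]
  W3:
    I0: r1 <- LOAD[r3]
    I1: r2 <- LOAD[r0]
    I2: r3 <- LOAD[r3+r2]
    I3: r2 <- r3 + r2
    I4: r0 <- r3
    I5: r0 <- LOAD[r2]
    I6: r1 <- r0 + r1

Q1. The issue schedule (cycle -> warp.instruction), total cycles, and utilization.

cycle 0: W0.I0
cycle 1: W1.I0
cycle 2: W1.I1
cycle 3: W2.I0
cycle 4: W2.I1
cycle 5: W3.I0
cycle 6: W0.I1
cycle 7: W1.I2
cycle 8: W1.I3
cycle 9: W3.I1
cycle 10: W2.I2
cycle 11: idle
cycle 12: W0.I2
cycle 13: idle
cycle 14: idle
cycle 15: W3.I2
cycle 16: idle
cycle 17: idle
cycle 18: W0.I3
cycle 19: W0.I4
cycle 20: idle
cycle 21: W3.I3
cycle 22: W3.I4
cycle 23: W3.I5
cycle 24: idle
cycle 25: idle
cycle 26: idle
cycle 27: idle
cycle 28: idle
cycle 29: W3.I6

Answer: 30 cycles, utilization 19/30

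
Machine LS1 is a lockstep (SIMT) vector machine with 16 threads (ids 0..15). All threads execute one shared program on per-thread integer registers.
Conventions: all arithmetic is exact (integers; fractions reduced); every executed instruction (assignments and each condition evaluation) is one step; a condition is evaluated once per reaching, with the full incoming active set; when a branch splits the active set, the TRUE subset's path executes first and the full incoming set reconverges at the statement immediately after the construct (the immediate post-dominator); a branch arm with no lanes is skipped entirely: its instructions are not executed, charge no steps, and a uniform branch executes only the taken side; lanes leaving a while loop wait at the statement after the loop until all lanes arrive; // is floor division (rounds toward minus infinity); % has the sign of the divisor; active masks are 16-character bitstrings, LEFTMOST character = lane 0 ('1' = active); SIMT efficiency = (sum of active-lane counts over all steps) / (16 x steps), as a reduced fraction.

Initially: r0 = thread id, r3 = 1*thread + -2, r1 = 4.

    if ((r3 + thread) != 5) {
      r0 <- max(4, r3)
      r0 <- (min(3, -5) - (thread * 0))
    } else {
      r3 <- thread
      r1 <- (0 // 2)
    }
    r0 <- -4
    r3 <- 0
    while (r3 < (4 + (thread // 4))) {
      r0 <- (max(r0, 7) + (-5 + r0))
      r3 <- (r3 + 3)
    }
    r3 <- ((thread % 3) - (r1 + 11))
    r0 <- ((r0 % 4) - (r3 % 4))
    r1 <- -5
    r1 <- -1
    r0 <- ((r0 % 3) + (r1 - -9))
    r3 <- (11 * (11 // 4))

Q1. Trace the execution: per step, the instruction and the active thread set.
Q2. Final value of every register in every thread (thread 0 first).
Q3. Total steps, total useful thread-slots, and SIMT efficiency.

step 0: eval ((r3 + thread) != 5)    1111111111111111
step 1: r0 <- max(4, r3)             1111111111111111
step 2: r0 <- (min(3, -5) - (thread * 0)) 1111111111111111
step 3: r0 <- -4                     1111111111111111
step 4: r3 <- 0                      1111111111111111
step 5: eval (r3 < (4 + (thread // 4))) 1111111111111111
step 6: r0 <- (max(r0, 7) + (-5 + r0)) 1111111111111111
step 7: r3 <- (r3 + 3)               1111111111111111
step 8: eval (r3 < (4 + (thread // 4))) 1111111111111111
step 9: r0 <- (max(r0, 7) + (-5 + r0)) 1111111111111111
step 10: r3 <- (r3 + 3)               1111111111111111
step 11: eval (r3 < (4 + (thread // 4))) 1111111111111111
step 12: r0 <- (max(r0, 7) + (-5 + r0)) 0000000000001111
step 13: r3 <- (r3 + 3)               0000000000001111
step 14: eval (r3 < (4 + (thread // 4))) 0000000000001111
step 15: r3 <- ((thread % 3) - (r1 + 11)) 1111111111111111
step 16: r0 <- ((r0 % 4) - (r3 % 4))  1111111111111111
step 17: r1 <- -5                     1111111111111111
step 18: r1 <- -1                     1111111111111111
step 19: r0 <- ((r0 % 3) + (r1 - -9)) 1111111111111111
step 20: r3 <- (11 * (11 // 4))       1111111111111111

Answer: 21 steps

r0: 10,9,8,10,9,8,10,9,8,10,9,8,9,8,10,9
r3: 22,22,22,22,22,22,22,22,22,22,22,22,22,22,22,22
r1: -1,-1,-1,-1,-1,-1,-1,-1,-1,-1,-1,-1,-1,-1,-1,-1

steps = 21; useful = 300; efficiency = 300/336 = 25/28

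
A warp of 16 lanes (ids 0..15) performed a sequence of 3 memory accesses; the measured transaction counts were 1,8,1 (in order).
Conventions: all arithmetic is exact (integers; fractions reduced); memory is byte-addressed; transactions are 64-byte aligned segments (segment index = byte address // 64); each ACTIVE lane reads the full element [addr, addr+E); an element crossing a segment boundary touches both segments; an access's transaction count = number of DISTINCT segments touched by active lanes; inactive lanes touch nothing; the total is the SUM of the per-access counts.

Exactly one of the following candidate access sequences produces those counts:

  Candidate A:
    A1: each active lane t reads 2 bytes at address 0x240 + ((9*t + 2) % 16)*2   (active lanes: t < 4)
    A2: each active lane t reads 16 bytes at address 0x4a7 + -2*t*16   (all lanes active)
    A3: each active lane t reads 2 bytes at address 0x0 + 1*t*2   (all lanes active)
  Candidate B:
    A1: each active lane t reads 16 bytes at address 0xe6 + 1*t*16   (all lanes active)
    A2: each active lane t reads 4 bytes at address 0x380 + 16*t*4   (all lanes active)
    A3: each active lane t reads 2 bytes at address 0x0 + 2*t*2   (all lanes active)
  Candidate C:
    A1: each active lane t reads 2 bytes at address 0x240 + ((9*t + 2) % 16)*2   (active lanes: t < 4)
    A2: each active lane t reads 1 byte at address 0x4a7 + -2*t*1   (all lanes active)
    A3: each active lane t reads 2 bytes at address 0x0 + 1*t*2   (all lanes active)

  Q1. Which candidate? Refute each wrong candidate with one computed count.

B: A1 gives 5 transactions, not 1
C: A2 gives 1 transaction, not 8
A: all counts match (1,8,1)

Answer: A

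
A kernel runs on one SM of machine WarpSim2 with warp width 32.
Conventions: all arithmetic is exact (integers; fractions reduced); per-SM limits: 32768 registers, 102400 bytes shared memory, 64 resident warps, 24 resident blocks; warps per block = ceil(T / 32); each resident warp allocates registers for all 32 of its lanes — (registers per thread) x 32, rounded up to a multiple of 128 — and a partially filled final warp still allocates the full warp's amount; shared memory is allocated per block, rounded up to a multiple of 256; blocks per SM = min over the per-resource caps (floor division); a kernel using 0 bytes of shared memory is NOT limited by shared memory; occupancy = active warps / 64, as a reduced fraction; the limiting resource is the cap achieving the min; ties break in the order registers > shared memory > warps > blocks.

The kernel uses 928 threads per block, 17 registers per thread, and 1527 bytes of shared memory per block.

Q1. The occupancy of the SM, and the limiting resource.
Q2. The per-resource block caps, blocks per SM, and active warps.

Answer: occupancy 29/64, limited by registers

registers: 1 block
shared memory: 66 blocks
warps: 2 blocks
blocks: 24 blocks

Answer: 1 block, 29 active warps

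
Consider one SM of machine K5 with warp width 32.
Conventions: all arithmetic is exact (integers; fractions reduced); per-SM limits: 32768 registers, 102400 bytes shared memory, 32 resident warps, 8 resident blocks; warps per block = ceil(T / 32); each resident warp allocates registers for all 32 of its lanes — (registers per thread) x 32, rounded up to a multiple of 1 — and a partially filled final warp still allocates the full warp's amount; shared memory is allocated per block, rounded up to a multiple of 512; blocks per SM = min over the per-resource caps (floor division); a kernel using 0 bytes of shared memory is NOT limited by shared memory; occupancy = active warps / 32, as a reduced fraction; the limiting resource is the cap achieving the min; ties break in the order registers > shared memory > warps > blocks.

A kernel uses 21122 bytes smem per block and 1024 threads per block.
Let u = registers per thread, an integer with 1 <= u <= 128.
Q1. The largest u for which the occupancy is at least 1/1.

Answer: u = 32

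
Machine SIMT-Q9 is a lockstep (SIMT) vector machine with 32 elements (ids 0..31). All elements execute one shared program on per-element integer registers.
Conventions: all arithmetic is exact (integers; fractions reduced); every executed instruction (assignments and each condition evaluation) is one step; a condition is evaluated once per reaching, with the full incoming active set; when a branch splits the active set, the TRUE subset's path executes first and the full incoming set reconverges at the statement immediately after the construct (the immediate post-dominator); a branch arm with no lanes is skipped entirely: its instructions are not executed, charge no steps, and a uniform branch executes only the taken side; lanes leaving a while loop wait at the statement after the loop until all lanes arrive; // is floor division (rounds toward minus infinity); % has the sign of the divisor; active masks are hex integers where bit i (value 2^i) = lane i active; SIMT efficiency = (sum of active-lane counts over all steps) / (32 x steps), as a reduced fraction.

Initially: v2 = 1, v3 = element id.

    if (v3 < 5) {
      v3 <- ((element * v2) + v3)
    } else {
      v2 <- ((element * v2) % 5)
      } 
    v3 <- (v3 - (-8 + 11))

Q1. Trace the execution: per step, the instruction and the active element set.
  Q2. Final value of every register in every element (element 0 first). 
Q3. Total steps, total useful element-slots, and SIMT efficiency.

step 0: eval (v3 < 5)                0xffffffff
step 1: v3 <- ((element * v2) + v3)  0x0000001f
step 2: v2 <- ((element * v2) % 5)   0xffffffe0
step 3: v3 <- (v3 - (-8 + 11))       0xffffffff

Answer: 4 steps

v2: 1,1,1,1,1,0,1,2,3,4,0,1,2,3,4,0,1,2,3,4,0,1,2,3,4,0,1,2,3,4,0,1
v3: -3,-1,1,3,5,2,3,4,5,6,7,8,9,10,11,12,13,14,15,16,17,18,19,20,21,22,23,24,25,26,27,28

steps = 4; useful = 96; efficiency = 96/128 = 3/4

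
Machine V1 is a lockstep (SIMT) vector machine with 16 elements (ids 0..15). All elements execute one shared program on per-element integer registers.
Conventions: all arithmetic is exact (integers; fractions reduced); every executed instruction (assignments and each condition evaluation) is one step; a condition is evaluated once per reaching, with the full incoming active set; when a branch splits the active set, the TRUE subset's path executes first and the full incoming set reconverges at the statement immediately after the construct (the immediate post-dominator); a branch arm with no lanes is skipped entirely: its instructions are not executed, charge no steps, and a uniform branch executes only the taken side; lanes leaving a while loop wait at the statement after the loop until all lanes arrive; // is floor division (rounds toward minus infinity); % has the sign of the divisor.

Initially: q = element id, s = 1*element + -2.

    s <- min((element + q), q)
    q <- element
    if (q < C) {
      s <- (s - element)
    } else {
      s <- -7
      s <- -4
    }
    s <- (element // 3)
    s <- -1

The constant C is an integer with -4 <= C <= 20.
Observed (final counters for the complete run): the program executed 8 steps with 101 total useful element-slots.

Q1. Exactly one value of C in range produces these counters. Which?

Answer: C = 11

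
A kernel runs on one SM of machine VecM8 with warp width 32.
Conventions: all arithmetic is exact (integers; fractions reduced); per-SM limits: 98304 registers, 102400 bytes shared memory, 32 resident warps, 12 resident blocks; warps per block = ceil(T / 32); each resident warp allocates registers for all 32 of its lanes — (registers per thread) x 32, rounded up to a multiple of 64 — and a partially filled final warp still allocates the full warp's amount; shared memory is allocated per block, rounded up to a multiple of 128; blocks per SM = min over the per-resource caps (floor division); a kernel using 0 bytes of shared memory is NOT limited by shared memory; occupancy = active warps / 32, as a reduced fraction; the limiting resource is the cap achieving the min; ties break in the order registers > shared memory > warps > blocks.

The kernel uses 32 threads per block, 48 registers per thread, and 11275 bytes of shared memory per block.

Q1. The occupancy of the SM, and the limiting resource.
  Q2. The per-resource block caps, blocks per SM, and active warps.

Answer: occupancy 1/4, limited by shared memory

registers: 64 blocks
shared memory: 8 blocks
warps: 32 blocks
blocks: 12 blocks

Answer: 8 blocks, 8 active warps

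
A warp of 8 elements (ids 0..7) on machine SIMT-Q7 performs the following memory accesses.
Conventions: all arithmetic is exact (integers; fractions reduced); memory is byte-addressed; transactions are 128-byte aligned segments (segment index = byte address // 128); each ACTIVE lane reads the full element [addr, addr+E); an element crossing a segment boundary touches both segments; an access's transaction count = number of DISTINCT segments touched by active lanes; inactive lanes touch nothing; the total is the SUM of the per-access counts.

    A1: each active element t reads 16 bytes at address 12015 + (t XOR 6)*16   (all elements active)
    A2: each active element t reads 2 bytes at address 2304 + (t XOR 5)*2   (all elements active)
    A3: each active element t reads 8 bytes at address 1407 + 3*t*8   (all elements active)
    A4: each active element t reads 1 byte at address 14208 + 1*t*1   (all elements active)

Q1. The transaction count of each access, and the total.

A1: 2 transactions
A2: 1 transaction
A3: 3 transactions
A4: 1 transaction

Answer: 2,1,3,1; total 7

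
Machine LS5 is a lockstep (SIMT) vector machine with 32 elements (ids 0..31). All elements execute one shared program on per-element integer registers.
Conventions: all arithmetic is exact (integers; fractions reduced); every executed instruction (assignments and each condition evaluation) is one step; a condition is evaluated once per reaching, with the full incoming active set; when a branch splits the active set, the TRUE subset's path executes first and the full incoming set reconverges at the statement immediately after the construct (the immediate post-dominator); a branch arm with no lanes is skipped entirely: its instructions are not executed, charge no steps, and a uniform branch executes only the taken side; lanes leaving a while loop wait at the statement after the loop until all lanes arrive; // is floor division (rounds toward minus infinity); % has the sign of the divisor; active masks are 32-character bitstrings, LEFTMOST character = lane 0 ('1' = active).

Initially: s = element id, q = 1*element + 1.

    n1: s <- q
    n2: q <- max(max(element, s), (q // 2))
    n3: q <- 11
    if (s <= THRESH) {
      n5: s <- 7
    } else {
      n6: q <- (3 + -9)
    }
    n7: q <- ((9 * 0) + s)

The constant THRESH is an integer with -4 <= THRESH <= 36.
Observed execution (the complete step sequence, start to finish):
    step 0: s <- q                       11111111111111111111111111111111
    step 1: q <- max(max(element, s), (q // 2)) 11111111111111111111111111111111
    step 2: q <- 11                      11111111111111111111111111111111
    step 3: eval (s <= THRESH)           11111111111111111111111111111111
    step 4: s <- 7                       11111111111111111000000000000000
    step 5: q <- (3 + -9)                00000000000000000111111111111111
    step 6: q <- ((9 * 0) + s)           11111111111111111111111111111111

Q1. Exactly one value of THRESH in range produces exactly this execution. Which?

Answer: THRESH = 17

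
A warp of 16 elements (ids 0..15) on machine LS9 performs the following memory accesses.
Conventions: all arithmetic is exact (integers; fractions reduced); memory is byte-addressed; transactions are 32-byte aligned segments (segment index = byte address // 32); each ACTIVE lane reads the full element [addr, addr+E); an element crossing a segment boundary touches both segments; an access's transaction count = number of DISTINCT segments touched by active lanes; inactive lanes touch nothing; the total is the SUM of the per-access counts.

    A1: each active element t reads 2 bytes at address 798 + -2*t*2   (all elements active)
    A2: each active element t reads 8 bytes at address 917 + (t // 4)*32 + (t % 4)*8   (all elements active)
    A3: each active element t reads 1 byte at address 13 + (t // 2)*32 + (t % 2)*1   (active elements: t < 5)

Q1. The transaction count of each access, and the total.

A1: 2 transactions
A2: 5 transactions
A3: 3 transactions

Answer: 2,5,3; total 10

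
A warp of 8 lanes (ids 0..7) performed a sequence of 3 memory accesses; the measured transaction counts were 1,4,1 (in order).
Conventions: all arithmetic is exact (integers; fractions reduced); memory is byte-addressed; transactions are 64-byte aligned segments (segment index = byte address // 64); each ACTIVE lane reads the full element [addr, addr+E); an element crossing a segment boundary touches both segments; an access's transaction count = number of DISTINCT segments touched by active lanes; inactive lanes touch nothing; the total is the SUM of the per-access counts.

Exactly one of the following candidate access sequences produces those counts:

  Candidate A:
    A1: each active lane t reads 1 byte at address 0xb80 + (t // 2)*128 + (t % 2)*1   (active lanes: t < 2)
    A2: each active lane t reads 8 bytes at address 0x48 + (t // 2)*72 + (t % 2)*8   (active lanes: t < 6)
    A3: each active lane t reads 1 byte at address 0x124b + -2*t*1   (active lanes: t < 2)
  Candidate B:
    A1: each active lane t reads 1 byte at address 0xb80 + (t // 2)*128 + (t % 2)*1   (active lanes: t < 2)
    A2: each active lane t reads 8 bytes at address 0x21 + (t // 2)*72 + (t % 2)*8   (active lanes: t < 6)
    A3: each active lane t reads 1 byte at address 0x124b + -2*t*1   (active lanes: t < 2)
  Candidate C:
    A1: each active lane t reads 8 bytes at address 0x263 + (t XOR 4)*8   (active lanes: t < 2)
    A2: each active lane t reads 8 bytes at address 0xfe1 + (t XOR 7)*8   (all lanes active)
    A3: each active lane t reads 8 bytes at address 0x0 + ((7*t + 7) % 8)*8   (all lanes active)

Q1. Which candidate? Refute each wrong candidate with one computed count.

A: A2 gives 3 transactions, not 4
C: A2 gives 2 transactions, not 4
B: all counts match (1,4,1)

Answer: B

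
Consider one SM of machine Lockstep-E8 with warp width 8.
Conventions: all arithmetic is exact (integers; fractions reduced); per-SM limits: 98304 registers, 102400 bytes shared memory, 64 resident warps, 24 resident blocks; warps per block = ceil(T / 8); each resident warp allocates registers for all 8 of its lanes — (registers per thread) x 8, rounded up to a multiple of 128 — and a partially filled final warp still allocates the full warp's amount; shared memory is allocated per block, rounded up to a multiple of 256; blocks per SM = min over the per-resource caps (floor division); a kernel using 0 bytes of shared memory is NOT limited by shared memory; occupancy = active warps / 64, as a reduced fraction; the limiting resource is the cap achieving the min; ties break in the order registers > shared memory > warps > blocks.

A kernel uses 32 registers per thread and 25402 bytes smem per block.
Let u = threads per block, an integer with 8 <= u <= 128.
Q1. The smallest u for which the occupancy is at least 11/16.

Answer: u = 81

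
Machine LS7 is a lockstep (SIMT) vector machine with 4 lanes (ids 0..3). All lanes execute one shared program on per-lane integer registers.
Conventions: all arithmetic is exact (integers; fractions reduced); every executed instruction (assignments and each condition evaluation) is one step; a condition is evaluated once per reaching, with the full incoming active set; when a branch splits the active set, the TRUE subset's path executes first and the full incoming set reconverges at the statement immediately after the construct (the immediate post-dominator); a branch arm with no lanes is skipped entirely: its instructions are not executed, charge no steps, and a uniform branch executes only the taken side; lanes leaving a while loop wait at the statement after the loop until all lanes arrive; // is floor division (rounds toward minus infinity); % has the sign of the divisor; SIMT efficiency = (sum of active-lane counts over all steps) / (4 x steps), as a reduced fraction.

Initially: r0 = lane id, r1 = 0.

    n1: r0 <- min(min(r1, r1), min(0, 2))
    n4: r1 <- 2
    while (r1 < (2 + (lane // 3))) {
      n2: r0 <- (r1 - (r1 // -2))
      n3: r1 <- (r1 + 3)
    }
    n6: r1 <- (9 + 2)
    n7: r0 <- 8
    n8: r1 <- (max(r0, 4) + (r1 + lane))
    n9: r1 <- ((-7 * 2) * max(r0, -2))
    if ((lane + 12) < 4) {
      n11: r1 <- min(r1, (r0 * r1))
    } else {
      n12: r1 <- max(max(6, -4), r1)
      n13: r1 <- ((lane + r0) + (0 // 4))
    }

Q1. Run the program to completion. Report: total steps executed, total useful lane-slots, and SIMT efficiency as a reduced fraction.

Answer: 13 steps, 43 useful, 43/52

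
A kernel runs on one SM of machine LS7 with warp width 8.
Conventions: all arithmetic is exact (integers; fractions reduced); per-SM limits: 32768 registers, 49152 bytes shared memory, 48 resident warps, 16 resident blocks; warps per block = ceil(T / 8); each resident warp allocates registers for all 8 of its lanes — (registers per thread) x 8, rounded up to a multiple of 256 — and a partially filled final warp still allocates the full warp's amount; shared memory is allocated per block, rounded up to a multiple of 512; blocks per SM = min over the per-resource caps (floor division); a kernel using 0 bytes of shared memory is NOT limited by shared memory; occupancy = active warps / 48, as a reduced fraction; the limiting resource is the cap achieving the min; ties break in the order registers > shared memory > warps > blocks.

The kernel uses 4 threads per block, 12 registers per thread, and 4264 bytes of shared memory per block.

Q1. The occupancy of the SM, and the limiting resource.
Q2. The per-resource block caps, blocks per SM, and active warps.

Answer: occupancy 5/24, limited by shared memory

registers: 128 blocks
shared memory: 10 blocks
warps: 48 blocks
blocks: 16 blocks

Answer: 10 blocks, 10 active warps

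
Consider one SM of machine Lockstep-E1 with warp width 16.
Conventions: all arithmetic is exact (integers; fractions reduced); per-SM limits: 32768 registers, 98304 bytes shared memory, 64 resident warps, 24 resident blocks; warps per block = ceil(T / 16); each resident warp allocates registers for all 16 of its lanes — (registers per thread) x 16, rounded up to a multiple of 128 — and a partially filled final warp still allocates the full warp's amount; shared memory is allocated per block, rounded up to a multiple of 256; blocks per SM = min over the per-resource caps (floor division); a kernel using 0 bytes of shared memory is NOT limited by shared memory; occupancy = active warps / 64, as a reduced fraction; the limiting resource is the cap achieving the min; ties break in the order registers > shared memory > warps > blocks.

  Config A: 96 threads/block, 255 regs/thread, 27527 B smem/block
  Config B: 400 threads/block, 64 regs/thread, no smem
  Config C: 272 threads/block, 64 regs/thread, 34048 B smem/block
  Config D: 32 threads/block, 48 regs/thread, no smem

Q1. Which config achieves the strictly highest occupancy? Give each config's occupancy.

occupancies: A 3/32, B 25/64, C 17/64, D 21/32

Answer: D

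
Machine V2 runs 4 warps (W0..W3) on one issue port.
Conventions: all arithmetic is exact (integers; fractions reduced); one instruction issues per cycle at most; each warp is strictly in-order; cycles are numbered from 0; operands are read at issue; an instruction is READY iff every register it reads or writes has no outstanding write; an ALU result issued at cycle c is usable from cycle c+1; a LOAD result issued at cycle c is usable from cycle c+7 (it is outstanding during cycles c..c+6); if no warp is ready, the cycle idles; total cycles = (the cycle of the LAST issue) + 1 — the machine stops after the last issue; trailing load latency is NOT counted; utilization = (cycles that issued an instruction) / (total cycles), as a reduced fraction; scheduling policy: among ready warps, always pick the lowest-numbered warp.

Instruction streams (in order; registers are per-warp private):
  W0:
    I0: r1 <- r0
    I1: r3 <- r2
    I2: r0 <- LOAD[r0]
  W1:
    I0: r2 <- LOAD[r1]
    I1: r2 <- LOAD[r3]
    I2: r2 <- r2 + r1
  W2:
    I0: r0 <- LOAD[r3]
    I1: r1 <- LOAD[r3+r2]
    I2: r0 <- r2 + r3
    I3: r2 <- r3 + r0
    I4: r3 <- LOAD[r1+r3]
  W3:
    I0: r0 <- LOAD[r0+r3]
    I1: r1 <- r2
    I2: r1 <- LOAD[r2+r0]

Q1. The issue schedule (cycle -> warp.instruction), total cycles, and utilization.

cycle 0: W0.I0
cycle 1: W0.I1
cycle 2: W0.I2
cycle 3: W1.I0
cycle 4: W2.I0
cycle 5: W2.I1
cycle 6: W3.I0
cycle 7: W3.I1
cycle 8: idle
cycle 9: idle
cycle 10: W1.I1
cycle 11: W2.I2
cycle 12: W2.I3
cycle 13: W2.I4
cycle 14: W3.I2
cycle 15: idle
cycle 16: idle
cycle 17: W1.I2

Answer: 18 cycles, utilization 7/9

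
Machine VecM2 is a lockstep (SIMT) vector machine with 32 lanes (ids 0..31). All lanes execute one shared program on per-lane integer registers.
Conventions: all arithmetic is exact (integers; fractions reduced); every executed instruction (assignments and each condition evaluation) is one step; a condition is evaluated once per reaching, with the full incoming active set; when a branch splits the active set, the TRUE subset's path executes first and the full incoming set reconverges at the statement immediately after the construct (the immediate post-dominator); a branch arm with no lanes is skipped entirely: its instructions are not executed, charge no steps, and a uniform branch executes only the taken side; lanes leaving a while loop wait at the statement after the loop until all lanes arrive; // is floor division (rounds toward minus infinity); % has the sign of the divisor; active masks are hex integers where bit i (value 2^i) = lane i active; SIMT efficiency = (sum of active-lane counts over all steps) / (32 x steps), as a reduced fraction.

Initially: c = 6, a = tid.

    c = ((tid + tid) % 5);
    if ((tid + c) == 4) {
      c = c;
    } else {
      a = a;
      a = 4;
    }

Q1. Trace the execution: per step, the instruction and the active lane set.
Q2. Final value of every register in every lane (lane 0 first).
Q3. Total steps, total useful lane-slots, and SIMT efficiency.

step 0: c <- ((tid + tid) % 5)       0xffffffff
step 1: eval ((tid + c) == 4)        0xffffffff
step 2: c <- c                       0x00000008
step 3: a <- a                       0xfffffff7
step 4: a <- 4                       0xfffffff7

Answer: 5 steps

c: 0,2,4,1,3,0,2,4,1,3,0,2,4,1,3,0,2,4,1,3,0,2,4,1,3,0,2,4,1,3,0,2
a: 4,4,4,3,4,4,4,4,4,4,4,4,4,4,4,4,4,4,4,4,4,4,4,4,4,4,4,4,4,4,4,4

steps = 5; useful = 127; efficiency = 127/160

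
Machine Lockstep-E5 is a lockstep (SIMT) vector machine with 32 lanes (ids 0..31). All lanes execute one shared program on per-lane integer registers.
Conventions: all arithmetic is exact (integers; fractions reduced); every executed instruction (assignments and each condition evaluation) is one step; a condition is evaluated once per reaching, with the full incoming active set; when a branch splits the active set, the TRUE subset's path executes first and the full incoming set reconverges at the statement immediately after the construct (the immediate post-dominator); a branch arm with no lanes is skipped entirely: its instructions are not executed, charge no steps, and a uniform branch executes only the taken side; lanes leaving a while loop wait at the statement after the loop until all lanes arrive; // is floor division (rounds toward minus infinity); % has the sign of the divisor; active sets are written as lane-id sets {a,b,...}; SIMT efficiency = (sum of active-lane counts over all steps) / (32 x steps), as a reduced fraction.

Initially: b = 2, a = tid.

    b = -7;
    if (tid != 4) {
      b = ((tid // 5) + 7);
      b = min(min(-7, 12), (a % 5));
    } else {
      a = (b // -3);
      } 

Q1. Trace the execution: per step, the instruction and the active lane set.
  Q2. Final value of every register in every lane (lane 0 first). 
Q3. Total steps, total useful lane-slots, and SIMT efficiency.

step 0: b <- -7                      {0,1,2,3,4,5,6,7,8,9,10,11,12,13,14,15,16,17,18,19,20,21,22,23,24,25,26,27,28,29,30,31}
step 1: eval (tid != 4)              {0,1,2,3,4,5,6,7,8,9,10,11,12,13,14,15,16,17,18,19,20,21,22,23,24,25,26,27,28,29,30,31}
step 2: b <- ((tid // 5) + 7)        {0,1,2,3,5,6,7,8,9,10,11,12,13,14,15,16,17,18,19,20,21,22,23,24,25,26,27,28,29,30,31}
step 3: b <- min(min(-7, 12), (a % 5)) {0,1,2,3,5,6,7,8,9,10,11,12,13,14,15,16,17,18,19,20,21,22,23,24,25,26,27,28,29,30,31}
step 4: a <- (b // -3)               {4}

Answer: 5 steps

b: -7,-7,-7,-7,-7,-7,-7,-7,-7,-7,-7,-7,-7,-7,-7,-7,-7,-7,-7,-7,-7,-7,-7,-7,-7,-7,-7,-7,-7,-7,-7,-7
a: 0,1,2,3,2,5,6,7,8,9,10,11,12,13,14,15,16,17,18,19,20,21,22,23,24,25,26,27,28,29,30,31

steps = 5; useful = 127; efficiency = 127/160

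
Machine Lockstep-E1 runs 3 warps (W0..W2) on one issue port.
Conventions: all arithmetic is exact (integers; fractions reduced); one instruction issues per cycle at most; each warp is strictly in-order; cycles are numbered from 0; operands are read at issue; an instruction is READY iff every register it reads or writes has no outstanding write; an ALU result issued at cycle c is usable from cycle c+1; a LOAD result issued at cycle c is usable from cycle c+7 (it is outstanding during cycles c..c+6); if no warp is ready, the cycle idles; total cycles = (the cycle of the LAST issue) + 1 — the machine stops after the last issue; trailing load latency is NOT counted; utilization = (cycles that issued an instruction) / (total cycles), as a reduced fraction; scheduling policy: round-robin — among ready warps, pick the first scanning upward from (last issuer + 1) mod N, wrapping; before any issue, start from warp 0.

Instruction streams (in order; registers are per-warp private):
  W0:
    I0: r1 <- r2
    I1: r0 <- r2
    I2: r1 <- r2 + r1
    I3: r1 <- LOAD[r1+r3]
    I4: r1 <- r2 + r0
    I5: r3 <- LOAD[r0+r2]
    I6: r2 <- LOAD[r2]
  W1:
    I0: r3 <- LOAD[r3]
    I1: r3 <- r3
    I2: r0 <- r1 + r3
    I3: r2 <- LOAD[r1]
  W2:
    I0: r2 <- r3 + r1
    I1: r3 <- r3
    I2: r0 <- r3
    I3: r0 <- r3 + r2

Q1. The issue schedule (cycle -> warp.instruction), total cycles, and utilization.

cycle 0: W0.I0
cycle 1: W1.I0
cycle 2: W2.I0
cycle 3: W0.I1
cycle 4: W2.I1
cycle 5: W0.I2
cycle 6: W2.I2
cycle 7: W0.I3
cycle 8: W1.I1
cycle 9: W2.I3
cycle 10: W1.I2
cycle 11: W1.I3
cycle 12: idle
cycle 13: idle
cycle 14: W0.I4
cycle 15: W0.I5
cycle 16: W0.I6

Answer: 17 cycles, utilization 15/17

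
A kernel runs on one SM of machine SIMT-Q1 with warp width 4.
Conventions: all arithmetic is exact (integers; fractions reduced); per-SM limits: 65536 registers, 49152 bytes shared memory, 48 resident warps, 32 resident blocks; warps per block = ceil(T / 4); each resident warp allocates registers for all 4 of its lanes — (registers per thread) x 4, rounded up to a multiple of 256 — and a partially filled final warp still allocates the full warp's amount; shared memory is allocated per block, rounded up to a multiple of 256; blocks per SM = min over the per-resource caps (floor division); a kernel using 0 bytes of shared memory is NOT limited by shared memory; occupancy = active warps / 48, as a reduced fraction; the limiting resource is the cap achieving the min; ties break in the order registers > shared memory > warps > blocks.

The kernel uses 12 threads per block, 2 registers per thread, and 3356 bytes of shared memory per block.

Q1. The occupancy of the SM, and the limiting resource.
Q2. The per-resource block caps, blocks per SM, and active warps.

Answer: occupancy 13/16, limited by shared memory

registers: 85 blocks
shared memory: 13 blocks
warps: 16 blocks
blocks: 32 blocks

Answer: 13 blocks, 39 active warps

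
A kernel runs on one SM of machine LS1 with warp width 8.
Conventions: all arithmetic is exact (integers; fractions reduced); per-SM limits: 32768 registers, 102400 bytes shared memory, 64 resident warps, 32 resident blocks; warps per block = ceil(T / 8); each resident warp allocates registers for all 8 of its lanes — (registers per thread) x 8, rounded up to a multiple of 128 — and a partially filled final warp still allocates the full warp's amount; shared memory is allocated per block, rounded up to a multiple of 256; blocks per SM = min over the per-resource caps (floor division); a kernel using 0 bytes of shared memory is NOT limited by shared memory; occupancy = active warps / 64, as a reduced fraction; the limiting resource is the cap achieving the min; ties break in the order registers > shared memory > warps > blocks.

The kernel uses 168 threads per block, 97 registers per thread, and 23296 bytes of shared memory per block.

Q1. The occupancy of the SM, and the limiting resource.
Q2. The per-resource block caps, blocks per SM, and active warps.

Answer: occupancy 21/64, limited by registers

registers: 1 block
shared memory: 4 blocks
warps: 3 blocks
blocks: 32 blocks

Answer: 1 block, 21 active warps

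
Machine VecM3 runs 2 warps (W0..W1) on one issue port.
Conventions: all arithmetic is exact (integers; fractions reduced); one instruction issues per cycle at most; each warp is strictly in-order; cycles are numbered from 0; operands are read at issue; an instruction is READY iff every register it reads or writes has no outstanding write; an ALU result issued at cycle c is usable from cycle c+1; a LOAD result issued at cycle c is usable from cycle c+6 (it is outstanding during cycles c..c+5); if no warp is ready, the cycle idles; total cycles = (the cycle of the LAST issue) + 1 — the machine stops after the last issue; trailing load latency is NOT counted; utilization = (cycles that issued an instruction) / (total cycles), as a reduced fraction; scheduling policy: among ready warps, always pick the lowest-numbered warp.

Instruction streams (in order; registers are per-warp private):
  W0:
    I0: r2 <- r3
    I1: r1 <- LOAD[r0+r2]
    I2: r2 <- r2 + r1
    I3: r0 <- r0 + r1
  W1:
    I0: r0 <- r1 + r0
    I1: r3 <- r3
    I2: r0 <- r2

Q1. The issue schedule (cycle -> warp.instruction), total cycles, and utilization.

cycle 0: W0.I0
cycle 1: W0.I1
cycle 2: W1.I0
cycle 3: W1.I1
cycle 4: W1.I2
cycle 5: idle
cycle 6: idle
cycle 7: W0.I2
cycle 8: W0.I3

Answer: 9 cycles, utilization 7/9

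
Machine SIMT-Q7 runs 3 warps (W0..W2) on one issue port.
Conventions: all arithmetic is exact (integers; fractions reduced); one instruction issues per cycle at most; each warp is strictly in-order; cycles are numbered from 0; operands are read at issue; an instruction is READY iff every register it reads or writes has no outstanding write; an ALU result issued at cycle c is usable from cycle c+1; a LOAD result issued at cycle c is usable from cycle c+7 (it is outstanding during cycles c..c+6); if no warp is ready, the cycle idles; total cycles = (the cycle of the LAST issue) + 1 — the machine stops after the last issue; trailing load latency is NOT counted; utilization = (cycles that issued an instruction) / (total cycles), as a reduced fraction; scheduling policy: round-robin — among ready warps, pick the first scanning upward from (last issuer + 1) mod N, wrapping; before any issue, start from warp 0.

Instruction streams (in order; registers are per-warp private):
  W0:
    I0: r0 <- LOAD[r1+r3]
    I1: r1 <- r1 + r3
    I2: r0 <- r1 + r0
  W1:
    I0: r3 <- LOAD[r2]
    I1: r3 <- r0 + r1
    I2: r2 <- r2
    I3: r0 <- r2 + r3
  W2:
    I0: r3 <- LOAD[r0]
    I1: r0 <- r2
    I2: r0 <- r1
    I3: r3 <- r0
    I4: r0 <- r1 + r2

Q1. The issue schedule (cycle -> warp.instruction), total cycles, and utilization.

cycle 0: W0.I0
cycle 1: W1.I0
cycle 2: W2.I0
cycle 3: W0.I1
cycle 4: W2.I1
cycle 5: W2.I2
cycle 6: idle
cycle 7: W0.I2
cycle 8: W1.I1
cycle 9: W2.I3
cycle 10: W1.I2
cycle 11: W2.I4
cycle 12: W1.I3

Answer: 13 cycles, utilization 12/13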